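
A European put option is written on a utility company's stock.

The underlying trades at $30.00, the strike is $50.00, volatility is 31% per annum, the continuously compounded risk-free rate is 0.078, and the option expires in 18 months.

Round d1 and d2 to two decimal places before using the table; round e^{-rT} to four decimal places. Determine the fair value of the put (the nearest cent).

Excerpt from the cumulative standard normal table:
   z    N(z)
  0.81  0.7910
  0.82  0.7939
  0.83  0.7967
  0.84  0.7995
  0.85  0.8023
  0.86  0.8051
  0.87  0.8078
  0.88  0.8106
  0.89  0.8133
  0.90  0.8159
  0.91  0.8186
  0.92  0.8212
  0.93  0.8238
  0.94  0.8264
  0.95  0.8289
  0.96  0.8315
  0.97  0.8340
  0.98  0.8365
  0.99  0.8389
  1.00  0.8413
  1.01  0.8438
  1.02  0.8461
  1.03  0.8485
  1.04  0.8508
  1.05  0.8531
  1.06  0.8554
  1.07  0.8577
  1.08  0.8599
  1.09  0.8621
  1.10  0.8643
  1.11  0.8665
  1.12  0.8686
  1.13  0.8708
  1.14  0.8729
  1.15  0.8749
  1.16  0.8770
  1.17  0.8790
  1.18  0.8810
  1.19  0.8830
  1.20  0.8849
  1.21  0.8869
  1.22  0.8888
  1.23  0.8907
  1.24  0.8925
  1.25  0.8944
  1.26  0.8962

σ√T = 0.31 × 1.2247 = 0.3797
d₁ = [ln(30/50) + (0.078 + 0.31²/2)·1.5] / 0.3797 = [-0.5108 + 0.1891] / 0.3797 = -0.8474 ⇒ -0.85
d₂ = d₁ − σ√T = -0.8474 − 0.3797 = -1.2271 ⇒ -1.23
exp(−rT) = exp(−0.078·1.5) = 0.8896
N(−d₂) = N(1.23) = 0.8907;  N(−d₁) = N(0.85) = 0.8023
P = 50·0.8896·0.8907 − 30·0.8023 = 39.6183 − 24.0690 = 15.5493

$15.55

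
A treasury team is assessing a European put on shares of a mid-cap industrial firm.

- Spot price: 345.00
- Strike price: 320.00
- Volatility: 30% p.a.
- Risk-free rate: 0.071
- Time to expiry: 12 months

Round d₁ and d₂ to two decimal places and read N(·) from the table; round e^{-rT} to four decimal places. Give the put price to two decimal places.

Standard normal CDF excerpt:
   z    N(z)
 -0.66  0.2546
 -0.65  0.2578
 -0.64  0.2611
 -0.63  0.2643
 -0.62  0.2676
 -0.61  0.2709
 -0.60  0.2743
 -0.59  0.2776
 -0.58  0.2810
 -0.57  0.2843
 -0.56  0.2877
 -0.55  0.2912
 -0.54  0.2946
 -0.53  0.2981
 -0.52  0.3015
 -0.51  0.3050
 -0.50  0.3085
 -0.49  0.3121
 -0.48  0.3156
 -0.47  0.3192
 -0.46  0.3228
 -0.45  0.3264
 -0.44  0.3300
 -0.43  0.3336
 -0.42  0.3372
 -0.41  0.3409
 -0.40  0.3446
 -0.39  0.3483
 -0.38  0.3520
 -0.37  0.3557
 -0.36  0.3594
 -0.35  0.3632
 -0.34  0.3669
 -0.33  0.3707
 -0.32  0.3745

19.29

σ√T = 0.3·√1 = 0.3000
d₁ = [ln(345/320) + (0.071 + ½·0.3²)·1] / (σ√T) = (0.0752 + 0.1160) / 0.3000 = 0.6374 ≈ 0.64
d₂ = 0.6374 − 0.3000 = 0.3374 ≈ 0.34
exp(−rT) = exp(−0.071·1) = 0.9315
P = 320·0.9315·N(-0.34) − 345·N(-0.64) = 320·0.9315·0.3669 − 345·0.2611 = 109.3656 − 90.0795 = 19.2861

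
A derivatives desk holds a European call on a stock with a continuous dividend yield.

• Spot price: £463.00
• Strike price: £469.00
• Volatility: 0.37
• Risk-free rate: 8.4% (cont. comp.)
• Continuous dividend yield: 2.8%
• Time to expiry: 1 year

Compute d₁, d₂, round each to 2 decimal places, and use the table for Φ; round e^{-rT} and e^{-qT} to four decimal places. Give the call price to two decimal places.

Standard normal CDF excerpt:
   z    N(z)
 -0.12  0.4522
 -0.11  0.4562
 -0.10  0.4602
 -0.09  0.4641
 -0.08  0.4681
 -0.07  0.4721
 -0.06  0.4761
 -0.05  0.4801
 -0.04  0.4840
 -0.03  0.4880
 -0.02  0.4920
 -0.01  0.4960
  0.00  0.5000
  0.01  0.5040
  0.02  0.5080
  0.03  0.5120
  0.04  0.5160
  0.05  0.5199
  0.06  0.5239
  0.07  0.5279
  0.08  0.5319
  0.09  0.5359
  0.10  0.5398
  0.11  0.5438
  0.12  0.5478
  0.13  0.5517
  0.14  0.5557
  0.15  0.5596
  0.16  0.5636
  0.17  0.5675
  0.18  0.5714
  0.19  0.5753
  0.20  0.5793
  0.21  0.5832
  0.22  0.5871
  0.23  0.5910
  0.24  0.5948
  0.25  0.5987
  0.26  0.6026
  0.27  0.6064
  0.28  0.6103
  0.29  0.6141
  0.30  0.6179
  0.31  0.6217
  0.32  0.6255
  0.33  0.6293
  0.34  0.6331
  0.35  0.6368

£74.62

σ√T = 0.37·√1 = 0.3700
ln(S/K) + (r − q + σ²/2)T = ln(463/469) + (0.084 − 0.028 + 0.37²/2)·1 = -0.0129 + 0.1245 = 0.1116
d₁ = 0.1116 / 0.3700 = 0.3016 which rounds to 0.30
d₂ = d₁ − σ√T = 0.3016 − 0.3700 = -0.0684 which rounds to -0.07
e^(−qT) = e^(−0.028·1) = 0.9724;  e^(−rT) = e^(−0.084·1) = 0.9194
N(d₁) = N(0.30) = 0.6179;  N(d₂) = N(-0.07) = 0.4721
C = 463·0.9724·0.6179 − 469·0.9194·0.4721 = 278.1917 − 203.5689 = 74.6228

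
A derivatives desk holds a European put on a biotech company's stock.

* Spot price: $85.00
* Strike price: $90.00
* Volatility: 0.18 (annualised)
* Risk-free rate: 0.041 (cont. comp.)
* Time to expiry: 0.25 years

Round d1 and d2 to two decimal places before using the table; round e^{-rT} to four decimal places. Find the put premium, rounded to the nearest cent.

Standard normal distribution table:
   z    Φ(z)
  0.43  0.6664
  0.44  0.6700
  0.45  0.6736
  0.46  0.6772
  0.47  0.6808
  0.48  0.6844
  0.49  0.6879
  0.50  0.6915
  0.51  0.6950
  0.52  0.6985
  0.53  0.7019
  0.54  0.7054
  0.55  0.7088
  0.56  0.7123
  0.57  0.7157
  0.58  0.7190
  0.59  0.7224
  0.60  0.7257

$5.58

T = 0.25;  σ√T = 0.0900
d₁ = [ln(85/90) + (0.041 + 0.18²/2)·0.25] / 0.0900 = [-0.0572 + 0.0143] / 0.0900 = -0.4762 ⇒ -0.48
d₂ = d₁ − σ√T = -0.4762 − 0.0900 = -0.5662 ⇒ -0.57
e^(−rT) = e^(−0.041·0.25) = 0.9898
N(−d₂) = N(0.57) = 0.7157;  N(−d₁) = N(0.48) = 0.6844
P = 90·0.9898·0.7157 − 85·0.6844 = 63.7560 − 58.1740 = 5.5820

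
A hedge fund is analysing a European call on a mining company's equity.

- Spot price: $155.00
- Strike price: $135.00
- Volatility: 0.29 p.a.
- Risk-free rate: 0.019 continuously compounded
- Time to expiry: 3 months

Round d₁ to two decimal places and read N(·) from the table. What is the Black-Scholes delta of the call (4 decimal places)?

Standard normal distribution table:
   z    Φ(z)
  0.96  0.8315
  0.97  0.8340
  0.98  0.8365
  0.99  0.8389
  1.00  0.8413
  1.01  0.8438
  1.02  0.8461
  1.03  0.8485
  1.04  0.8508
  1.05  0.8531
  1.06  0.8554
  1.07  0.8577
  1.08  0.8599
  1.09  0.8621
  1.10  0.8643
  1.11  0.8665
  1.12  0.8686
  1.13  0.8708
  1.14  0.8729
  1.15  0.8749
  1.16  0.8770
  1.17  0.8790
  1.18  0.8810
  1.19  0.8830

σ√T = 0.29·√0.25 = 0.1450
ln(S/K) + (r + σ²/2)T = ln(155/135) + (0.019 + 0.29²/2)·0.25 = 0.1382 + 0.0153 = 0.1534
d₁ = 0.1534 / 0.1450 = 1.0580 which rounds to 1.06
N(d₁) = N(1.06) = 0.8554
Δ_call = N(d₁) = 0.8554

0.8554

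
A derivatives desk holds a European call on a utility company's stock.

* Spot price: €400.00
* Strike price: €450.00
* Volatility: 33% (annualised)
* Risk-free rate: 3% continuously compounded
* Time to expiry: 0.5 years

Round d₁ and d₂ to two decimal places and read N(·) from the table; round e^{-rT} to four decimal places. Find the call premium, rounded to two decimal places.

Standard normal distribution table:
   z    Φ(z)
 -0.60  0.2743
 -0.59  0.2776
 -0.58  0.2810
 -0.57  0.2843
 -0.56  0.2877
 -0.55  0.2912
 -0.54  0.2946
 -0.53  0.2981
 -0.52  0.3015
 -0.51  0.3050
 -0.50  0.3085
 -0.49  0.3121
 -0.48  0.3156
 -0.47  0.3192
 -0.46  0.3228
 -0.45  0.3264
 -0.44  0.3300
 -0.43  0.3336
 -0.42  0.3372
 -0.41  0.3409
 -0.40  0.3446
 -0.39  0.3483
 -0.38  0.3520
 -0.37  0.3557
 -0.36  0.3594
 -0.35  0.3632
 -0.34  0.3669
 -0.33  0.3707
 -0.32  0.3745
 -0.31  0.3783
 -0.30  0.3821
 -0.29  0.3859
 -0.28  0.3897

σ√T = 0.33·√0.5 = 0.2333
ln(S/K) + (r + σ²/2)T = ln(400/450) + (0.03 + 0.33²/2)·0.5 = -0.1178 + 0.0422 = -0.0756
d₁ = -0.0756 / 0.2333 = -0.3238 ≈ -0.32
d₂ = d₁ − σ√T = -0.3238 − 0.2333 = -0.5571 ≈ -0.56
exp(−rT) = exp(−0.03·0.5) = 0.9851
N(d₁) = N(-0.32) = 0.3745;  N(d₂) = N(-0.56) = 0.2877
C = 400·0.3745 − 450·0.9851·0.2877 = 149.8000 − 127.5360 = 22.2640

€22.26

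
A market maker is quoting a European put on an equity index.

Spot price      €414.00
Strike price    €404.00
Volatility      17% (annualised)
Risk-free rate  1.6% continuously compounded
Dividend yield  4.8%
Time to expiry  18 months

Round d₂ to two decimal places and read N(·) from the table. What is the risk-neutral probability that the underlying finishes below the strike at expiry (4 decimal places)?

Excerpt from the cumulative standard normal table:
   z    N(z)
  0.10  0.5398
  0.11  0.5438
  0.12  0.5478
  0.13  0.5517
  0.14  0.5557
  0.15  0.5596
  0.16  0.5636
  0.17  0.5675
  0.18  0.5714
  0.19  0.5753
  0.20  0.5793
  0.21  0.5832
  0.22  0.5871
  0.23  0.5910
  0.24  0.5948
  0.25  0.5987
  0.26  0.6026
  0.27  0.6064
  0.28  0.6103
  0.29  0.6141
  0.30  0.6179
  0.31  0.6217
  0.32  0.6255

σ√T = 0.17 × 1.2247 = 0.2082
d₁ = [ln(414/404) + (0.016 − 0.048 + ½·0.17²)·1.5] / (σ√T) = (0.0245 − 0.0263) / 0.2082 = -0.0090 → -0.01
d₂ = -0.0090 − 0.2082 = -0.2172 → -0.22
Pr(exercise) under Q = N(−d₂) = N(0.22) = 0.5871

0.5871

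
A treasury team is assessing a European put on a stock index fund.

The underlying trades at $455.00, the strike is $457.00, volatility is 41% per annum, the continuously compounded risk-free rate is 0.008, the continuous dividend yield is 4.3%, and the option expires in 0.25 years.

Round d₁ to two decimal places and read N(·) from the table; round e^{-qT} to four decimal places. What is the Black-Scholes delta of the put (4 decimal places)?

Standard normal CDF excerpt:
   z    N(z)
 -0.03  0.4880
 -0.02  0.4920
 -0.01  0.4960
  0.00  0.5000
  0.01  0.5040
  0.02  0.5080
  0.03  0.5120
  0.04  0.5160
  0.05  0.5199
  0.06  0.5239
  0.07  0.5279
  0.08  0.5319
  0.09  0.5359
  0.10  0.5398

-0.4788

T = 0.25;  σ√T = 0.2050
ln(S/K) + (r − q + σ²/2)T = ln(455/457) + (0.008 − 0.043 + 0.41²/2)·0.25 = -0.0044 + 0.0123 = 0.0079
d₁ = 0.0079 / 0.2050 = 0.0384 ≈ 0.04
N(d₁) = N(0.04) = 0.5160
Δ_put = e^(−qT)·(N(d₁) − 1) = 0.9893·(0.5160 − 1) = -0.4788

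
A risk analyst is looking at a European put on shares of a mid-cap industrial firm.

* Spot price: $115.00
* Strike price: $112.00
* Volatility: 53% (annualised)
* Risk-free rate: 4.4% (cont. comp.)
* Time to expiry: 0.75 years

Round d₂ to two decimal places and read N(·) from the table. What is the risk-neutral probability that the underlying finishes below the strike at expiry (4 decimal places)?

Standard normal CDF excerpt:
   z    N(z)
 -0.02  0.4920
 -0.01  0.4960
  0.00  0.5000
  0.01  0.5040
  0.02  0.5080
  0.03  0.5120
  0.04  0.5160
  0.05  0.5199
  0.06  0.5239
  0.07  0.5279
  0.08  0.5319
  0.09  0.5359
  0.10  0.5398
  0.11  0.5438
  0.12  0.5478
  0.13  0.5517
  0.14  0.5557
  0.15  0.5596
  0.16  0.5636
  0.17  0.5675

0.5398

T = 0.75;  σ√T = 0.4590
ln(S/K) + (r + σ²/2)T = ln(115/112) + (0.044 + 0.53²/2)·0.75 = 0.0264 + 0.1383 = 0.1648
d₁ = 0.1648 / 0.4590 = 0.3590 ⇒ 0.36
d₂ = d₁ − σ√T = 0.3590 − 0.4590 = -0.1000 ⇒ -0.10
Pr(exercise) under Q = N(−d₂) = N(0.10) = 0.5398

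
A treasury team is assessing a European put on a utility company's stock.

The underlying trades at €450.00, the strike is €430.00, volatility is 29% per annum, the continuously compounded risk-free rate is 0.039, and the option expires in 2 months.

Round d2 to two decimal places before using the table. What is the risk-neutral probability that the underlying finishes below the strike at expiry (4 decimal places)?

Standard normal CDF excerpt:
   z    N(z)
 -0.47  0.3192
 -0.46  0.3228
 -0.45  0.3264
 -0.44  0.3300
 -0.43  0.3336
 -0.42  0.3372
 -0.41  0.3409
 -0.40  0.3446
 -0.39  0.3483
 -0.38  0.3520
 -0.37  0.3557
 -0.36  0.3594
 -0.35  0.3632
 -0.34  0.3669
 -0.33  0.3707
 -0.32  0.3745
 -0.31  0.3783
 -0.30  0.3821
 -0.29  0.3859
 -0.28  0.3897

σ√T = 0.29 × 0.4082 = 0.1184
d₁ = [ln(450/430) + (0.039 + 0.29²/2)·0.1667] / 0.1184 = [0.0455 + 0.0135] / 0.1184 = 0.4981 which rounds to 0.50
d₂ = d₁ − σ√T = 0.4981 − 0.1184 = 0.3797 which rounds to 0.38
Risk-neutral Pr[S_T < K] = N(−d₂) = N(-0.38) = 0.3520

0.3520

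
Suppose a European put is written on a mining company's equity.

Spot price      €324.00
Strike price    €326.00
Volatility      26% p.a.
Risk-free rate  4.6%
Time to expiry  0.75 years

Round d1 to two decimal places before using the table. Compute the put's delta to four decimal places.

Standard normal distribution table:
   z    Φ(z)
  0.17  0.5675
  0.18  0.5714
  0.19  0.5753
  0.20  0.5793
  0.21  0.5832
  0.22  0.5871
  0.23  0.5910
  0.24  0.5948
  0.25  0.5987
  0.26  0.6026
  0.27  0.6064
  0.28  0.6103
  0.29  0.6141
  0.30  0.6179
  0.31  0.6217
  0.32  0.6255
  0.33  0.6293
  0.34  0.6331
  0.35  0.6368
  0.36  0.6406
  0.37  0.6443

σ√T = 0.26·√0.75 = 0.2252
ln(S/K) + (r + σ²/2)T = ln(324/326) + (0.046 + 0.26²/2)·0.75 = -0.0062 + 0.0599 = 0.0537
d₁ = 0.0537 / 0.2252 = 0.2385 ⇒ 0.24
N(d₁) = N(0.24) = 0.5948
Δ_put = N(d₁) − 1 = 0.5948 − 1 = -0.4052

-0.4052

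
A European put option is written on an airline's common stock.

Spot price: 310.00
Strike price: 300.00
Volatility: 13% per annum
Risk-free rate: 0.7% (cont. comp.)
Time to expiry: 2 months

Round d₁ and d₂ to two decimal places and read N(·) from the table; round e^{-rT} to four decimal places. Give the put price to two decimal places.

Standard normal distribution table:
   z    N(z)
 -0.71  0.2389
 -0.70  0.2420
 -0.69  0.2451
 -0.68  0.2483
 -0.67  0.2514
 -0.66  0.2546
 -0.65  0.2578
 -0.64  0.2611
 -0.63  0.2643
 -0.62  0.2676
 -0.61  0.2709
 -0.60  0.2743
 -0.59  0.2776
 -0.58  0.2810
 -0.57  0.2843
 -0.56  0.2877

3.24

σ√T = 0.13·√0.1667 = 0.0531
d₁ = [ln(310/300) + (0.007 + ½·0.13²)·0.1667] / (σ√T) = (0.0328 + 0.0026) / 0.0531 = 0.6664 → 0.67
d₂ = 0.6664 − 0.0531 = 0.6133 → 0.61
e^(−rT) = e^(−0.007·0.1667) = 0.9988
N(−d₂) = N(-0.61) = 0.2709;  N(−d₁) = N(-0.67) = 0.2514
P = 300·0.9988·0.2709 − 310·0.2514 = 81.1725 − 77.9340 = 3.2385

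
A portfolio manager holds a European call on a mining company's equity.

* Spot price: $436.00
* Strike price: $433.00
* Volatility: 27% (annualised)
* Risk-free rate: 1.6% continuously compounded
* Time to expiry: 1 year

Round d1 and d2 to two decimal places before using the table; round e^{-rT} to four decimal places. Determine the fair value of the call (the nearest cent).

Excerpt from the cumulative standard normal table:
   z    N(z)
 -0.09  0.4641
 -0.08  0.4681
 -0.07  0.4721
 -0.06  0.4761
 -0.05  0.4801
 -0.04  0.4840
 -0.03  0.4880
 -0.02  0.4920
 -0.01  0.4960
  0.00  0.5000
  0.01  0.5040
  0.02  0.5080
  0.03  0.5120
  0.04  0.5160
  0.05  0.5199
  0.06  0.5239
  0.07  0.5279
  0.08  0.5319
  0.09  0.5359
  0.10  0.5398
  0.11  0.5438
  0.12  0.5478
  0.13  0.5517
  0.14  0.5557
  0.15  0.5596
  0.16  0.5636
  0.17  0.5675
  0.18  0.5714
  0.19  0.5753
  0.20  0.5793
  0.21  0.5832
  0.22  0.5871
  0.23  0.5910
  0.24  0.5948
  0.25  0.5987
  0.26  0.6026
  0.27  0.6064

σ√T = 0.27 × 1.0000 = 0.2700
ln(S/K) + (r + σ²/2)T = ln(436/433) + (0.016 + 0.27²/2)·1 = 0.0069 + 0.0525 = 0.0594
d₁ = 0.0594 / 0.2700 = 0.2198 ⇒ 0.22
d₂ = d₁ − σ√T = 0.2198 − 0.2700 = -0.0502 ⇒ -0.05
exp(−rT) = exp(−0.016·1) = 0.9841
N(d₁) = N(0.22) = 0.5871;  N(d₂) = N(-0.05) = 0.4801
C = 436·0.5871 − 433·0.9841·0.4801 = 255.9756 − 204.5780 = 51.3976

$51.40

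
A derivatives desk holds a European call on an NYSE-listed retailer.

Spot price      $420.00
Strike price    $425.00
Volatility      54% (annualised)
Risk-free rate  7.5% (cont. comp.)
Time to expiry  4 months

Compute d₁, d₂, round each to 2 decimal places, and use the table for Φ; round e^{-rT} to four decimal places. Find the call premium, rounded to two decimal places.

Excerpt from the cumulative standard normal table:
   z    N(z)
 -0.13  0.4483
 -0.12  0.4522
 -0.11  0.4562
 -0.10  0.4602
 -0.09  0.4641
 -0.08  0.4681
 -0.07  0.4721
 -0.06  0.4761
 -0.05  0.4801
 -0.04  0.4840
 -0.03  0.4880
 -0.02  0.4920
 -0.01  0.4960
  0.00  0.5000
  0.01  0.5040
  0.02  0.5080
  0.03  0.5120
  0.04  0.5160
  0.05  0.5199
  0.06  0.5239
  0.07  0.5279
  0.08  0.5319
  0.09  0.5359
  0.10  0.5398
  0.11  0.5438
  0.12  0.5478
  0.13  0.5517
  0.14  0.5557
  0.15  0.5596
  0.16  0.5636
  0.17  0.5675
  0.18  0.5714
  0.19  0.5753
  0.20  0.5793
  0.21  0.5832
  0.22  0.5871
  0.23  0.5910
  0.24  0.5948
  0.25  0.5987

$54.21

σ√T = 0.54·√0.3333 = 0.3118
d₁ = [ln(420/425) + (0.075 + 0.54²/2)·0.3333] / 0.3118 = [-0.0118 + 0.0736] / 0.3118 = 0.1981 which rounds to 0.20
d₂ = d₁ − σ√T = 0.1981 − 0.3118 = -0.1137 which rounds to -0.11
e^(−rT) = e^(−0.075·0.3333) = 0.9753
C = 420·N(0.20) − 425·0.9753·N(-0.11) = 420·0.5793 − 425·0.9753·0.4562 = 243.3060 − 189.0960 = 54.2100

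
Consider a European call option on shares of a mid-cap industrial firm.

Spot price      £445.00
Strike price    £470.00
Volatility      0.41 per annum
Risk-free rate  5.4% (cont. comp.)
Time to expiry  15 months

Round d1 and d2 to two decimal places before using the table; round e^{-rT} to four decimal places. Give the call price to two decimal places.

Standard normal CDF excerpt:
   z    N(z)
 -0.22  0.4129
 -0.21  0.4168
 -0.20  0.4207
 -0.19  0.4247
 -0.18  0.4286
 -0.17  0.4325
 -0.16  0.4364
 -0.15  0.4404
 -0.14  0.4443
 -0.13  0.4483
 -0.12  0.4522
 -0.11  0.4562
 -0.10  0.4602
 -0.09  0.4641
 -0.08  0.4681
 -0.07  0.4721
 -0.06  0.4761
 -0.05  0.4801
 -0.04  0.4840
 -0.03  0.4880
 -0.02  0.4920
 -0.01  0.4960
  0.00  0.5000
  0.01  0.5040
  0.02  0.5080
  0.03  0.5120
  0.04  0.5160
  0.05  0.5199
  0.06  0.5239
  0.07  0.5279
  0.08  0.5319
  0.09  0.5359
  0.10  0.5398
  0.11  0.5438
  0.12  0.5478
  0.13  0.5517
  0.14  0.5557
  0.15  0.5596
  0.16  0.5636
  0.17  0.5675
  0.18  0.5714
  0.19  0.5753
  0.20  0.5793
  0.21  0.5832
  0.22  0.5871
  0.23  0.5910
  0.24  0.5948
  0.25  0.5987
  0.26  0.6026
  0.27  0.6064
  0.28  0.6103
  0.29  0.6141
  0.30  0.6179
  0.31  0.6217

£83.34

σ√T = 0.41·√1.25 = 0.4584
d₁ = [ln(445/470) + (0.054 + ½·0.41²)·1.25] / (σ√T) = (-0.0547 + 0.1726) / 0.4584 = 0.2572 which rounds to 0.26
d₂ = 0.2572 − 0.4584 = -0.2012 which rounds to -0.20
e^(−rT) = e^(−0.054·1.25) = 0.9347
C = 445·N(0.26) − 470·0.9347·N(-0.20) = 445·0.6026 − 470·0.9347·0.4207 = 268.1570 − 184.8173 = 83.3397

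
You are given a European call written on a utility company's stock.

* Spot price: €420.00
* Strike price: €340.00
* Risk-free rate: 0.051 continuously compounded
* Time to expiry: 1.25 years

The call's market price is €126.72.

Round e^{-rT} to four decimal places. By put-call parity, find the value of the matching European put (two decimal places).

e^(−rT) = e^(−0.051·1.25) = 0.9382
Put-call parity: C − P = S − K·e^(−rT) = 420 − 340·0.9382 = 420 − 318.9880 = 101.0120
P = C − (C − P) = 126.72 − (101.0120) = 25.7080

€25.71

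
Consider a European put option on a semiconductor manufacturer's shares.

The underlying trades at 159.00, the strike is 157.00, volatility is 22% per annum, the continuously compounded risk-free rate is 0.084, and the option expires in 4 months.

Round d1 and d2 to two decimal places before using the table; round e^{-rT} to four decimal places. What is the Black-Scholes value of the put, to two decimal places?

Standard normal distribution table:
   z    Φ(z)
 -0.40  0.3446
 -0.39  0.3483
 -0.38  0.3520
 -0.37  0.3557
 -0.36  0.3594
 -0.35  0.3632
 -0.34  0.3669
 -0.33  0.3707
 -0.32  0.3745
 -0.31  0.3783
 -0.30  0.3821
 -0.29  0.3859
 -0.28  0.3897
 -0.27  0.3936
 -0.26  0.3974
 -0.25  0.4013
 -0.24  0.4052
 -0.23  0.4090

σ√T = 0.22 × 0.5774 = 0.1270
ln(S/K) + (r + σ²/2)T = ln(159/157) + (0.084 + 0.22²/2)·0.3333 = 0.0127 + 0.0361 = 0.0487
d₁ = 0.0487 / 0.1270 = 0.3836 → 0.38
d₂ = d₁ − σ√T = 0.3836 − 0.1270 = 0.2566 → 0.26
e^(−rT) = e^(−0.084·0.3333) = 0.9724
N(−d₂) = N(-0.26) = 0.3974;  N(−d₁) = N(-0.38) = 0.3520
P = 157·0.9724·0.3974 − 159·0.3520 = 60.6698 − 55.9680 = 4.7018

4.70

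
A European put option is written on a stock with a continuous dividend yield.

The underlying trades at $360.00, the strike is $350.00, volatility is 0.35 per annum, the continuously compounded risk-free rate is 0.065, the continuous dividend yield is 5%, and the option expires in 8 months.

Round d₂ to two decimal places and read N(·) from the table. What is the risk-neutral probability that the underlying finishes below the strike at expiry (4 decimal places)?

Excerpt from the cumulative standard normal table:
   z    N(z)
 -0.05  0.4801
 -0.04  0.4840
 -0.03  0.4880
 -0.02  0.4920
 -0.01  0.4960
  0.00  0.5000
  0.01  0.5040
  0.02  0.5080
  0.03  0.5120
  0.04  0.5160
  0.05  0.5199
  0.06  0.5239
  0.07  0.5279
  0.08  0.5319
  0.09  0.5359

σ√T = 0.35 × 0.8165 = 0.2858
d₁ = [ln(360/350) + (0.065 − 0.05 + 0.35²/2)·0.6667] / 0.2858 = [0.0282 + 0.0508] / 0.2858 = 0.2765 → 0.28
d₂ = d₁ − σ√T = 0.2765 − 0.2858 = -0.0093 → -0.01
Risk-neutral Pr[S_T < K] = N(−d₂) = N(0.01) = 0.5040

0.5040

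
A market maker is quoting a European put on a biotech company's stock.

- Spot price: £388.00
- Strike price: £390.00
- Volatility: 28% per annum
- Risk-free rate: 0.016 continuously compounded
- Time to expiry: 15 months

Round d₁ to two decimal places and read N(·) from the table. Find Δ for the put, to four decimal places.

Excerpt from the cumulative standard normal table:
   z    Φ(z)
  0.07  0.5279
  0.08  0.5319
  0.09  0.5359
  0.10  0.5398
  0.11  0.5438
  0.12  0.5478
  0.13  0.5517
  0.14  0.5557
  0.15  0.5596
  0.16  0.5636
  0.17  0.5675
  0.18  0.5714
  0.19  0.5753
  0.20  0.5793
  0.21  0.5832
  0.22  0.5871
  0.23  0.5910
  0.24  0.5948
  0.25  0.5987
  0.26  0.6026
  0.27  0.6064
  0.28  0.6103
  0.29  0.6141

σ√T = 0.28·√1.25 = 0.3130
d₁ = [ln(388/390) + (0.016 + 0.28²/2)·1.25] / 0.3130 = [-0.0051 + 0.0690] / 0.3130 = 0.2040 ≈ 0.20
N(d₁) = N(0.20) = 0.5793
Δ_put = N(d₁) − 1 = 0.5793 − 1 = -0.4207

-0.4207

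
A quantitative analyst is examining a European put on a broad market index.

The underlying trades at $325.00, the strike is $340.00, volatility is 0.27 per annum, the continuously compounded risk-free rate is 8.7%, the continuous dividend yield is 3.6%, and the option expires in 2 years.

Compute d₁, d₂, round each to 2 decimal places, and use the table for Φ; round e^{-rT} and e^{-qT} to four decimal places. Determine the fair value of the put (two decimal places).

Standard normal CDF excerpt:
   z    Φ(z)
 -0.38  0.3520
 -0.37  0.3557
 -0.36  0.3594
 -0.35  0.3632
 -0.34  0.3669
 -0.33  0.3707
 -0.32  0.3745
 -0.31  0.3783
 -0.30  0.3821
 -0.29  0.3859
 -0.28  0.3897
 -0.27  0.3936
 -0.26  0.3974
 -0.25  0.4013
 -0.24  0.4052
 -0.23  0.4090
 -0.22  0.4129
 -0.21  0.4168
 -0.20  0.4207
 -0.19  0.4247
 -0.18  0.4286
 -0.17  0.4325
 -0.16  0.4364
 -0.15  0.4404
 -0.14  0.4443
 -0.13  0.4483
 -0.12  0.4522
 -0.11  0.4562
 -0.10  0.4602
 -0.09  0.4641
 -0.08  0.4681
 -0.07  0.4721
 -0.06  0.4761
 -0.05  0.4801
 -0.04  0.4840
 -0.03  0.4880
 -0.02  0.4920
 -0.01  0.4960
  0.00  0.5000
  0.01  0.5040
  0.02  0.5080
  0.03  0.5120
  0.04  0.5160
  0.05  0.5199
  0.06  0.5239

σ√T = 0.27·√2 = 0.3818
d₁ = [ln(325/340) + (0.087 − 0.036 + 0.27²/2)·2] / 0.3818 = [-0.0451 + 0.1749] / 0.3818 = 0.3399 which rounds to 0.34
d₂ = d₁ − σ√T = 0.3399 − 0.3818 = -0.0420 which rounds to -0.04
e^(−qT) = e^(−0.036·2) = 0.9305;  e^(−rT) = e^(−0.087·2) = 0.8403
P = 340·0.8403·N(0.04) − 325·0.9305·N(-0.34) = 340·0.8403·0.5160 − 325·0.9305·0.3669 = 147.4222 − 110.9551 = 36.4671

$36.47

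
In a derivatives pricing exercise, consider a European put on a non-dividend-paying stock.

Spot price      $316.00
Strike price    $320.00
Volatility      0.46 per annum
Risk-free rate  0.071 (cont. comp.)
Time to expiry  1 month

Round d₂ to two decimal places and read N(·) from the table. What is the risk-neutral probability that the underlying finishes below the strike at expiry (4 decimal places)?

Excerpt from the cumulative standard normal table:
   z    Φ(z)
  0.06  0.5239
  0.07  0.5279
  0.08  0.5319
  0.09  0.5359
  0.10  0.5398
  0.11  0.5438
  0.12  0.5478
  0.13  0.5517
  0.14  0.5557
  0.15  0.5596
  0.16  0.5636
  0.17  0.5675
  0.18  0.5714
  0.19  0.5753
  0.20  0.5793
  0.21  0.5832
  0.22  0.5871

σ√T = 0.46·√0.08333 = 0.1328
d₁ = [ln(316/320) + (0.071 + 0.46²/2)·0.08333] / 0.1328 = [-0.0126 + 0.0147] / 0.1328 = 0.0162 which rounds to 0.02
d₂ = d₁ − σ√T = 0.0162 − 0.1328 = -0.1166 which rounds to -0.12
Risk-neutral Pr[S_T < K] = N(−d₂) = N(0.12) = 0.5478

0.5478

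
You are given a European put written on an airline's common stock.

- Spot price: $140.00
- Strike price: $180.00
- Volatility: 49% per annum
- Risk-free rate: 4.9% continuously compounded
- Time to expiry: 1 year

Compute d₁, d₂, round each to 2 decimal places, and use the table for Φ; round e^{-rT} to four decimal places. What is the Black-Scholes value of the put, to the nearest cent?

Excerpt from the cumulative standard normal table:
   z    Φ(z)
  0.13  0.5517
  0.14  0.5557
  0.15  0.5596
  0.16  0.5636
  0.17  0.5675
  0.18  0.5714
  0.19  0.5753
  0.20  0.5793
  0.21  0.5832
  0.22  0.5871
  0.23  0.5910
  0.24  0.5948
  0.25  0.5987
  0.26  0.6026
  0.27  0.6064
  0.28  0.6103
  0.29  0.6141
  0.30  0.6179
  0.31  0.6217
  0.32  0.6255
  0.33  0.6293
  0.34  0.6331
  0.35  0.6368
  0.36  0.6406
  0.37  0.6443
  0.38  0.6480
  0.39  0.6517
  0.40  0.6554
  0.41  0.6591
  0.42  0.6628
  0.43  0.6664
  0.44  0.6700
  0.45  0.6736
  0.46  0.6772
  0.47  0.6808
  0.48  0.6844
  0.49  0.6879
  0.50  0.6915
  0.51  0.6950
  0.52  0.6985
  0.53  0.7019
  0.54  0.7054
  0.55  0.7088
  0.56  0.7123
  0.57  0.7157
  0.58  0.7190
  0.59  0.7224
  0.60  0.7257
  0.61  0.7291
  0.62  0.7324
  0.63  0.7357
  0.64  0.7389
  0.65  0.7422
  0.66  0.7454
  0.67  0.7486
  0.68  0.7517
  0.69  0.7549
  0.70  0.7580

σ√T = 0.49·√1 = 0.4900
ln(S/K) + (r + σ²/2)T = ln(140/180) + (0.049 + 0.49²/2)·1 = -0.2513 + 0.1690 = -0.0823
d₁ = -0.0823 / 0.4900 = -0.1679 ⇒ -0.17
d₂ = d₁ − σ√T = -0.1679 − 0.4900 = -0.6579 ⇒ -0.66
exp(−rT) = exp(−0.049·1) = 0.9522
N(−d₂) = N(0.66) = 0.7454;  N(−d₁) = N(0.17) = 0.5675
P = 180·0.9522·0.7454 − 140·0.5675 = 127.7586 − 79.4500 = 48.3086

$48.31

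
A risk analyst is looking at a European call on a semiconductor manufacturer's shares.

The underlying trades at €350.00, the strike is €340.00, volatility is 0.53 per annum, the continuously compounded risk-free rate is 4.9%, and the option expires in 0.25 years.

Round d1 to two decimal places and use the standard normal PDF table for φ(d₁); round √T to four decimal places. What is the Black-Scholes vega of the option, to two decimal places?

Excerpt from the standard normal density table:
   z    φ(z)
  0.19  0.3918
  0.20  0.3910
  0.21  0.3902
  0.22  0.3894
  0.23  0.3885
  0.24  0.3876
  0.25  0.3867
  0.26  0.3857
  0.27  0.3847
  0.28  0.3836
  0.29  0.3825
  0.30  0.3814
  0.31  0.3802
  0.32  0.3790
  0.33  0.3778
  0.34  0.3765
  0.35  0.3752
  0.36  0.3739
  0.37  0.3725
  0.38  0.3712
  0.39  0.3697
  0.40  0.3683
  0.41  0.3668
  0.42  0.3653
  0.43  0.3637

66.94

σ√T = 0.53·√0.25 = 0.2650
d₁ = [ln(350/340) + (0.049 + 0.53²/2)·0.25] / 0.2650 = [0.0290 + 0.0474] / 0.2650 = 0.2881 ⇒ 0.29
√T = √0.25 = 0.5000
φ(d₁) = φ(0.29) = 0.3825
vega = S·φ(d₁)·√T = 350·0.3825·0.5000 = 66.9375
(The put has the same vega.)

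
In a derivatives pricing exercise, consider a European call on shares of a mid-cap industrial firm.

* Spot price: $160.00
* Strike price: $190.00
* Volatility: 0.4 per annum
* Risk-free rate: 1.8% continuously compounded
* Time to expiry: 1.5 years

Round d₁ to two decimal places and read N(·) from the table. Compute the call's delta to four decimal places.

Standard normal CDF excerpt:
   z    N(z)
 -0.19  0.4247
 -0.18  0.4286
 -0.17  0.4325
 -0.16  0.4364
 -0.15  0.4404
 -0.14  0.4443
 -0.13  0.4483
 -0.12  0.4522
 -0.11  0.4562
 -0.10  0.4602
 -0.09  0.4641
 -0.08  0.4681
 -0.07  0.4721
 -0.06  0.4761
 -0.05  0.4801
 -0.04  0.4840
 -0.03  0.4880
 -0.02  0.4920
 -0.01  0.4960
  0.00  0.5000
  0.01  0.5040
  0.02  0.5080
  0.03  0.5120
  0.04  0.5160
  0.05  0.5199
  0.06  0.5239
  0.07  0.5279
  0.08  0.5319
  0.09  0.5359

σ√T = 0.4 × 1.2247 = 0.4899
d₁ = [ln(160/190) + (0.018 + 0.4²/2)·1.5] / 0.4899 = [-0.1719 + 0.1470] / 0.4899 = -0.0507 → -0.05
N(d₁) = N(-0.05) = 0.4801
Δ_call = N(d₁) = 0.4801

0.4801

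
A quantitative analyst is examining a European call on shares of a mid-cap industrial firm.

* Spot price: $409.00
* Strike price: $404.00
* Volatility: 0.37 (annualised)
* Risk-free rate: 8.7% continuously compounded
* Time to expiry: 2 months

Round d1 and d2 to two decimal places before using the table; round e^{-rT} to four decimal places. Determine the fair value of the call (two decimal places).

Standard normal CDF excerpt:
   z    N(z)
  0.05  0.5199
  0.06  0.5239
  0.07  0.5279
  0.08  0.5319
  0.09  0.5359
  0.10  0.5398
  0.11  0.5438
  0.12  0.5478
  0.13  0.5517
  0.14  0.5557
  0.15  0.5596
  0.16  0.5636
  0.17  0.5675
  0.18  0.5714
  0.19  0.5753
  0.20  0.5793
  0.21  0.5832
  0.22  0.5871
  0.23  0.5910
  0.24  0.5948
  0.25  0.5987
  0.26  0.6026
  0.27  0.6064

σ√T = 0.37 × 0.4082 = 0.1511
d₁ = [ln(409/404) + (0.087 + 0.37²/2)·0.1667] / 0.1511 = [0.0123 + 0.0259] / 0.1511 = 0.2530 → 0.25
d₂ = d₁ − σ√T = 0.2530 − 0.1511 = 0.1019 → 0.10
e^(−rT) = e^(−0.087·0.1667) = 0.9856
C = 409·N(0.25) − 404·0.9856·N(0.10) = 409·0.5987 − 404·0.9856·0.5398 = 244.8683 − 214.9389 = 29.9294

$29.93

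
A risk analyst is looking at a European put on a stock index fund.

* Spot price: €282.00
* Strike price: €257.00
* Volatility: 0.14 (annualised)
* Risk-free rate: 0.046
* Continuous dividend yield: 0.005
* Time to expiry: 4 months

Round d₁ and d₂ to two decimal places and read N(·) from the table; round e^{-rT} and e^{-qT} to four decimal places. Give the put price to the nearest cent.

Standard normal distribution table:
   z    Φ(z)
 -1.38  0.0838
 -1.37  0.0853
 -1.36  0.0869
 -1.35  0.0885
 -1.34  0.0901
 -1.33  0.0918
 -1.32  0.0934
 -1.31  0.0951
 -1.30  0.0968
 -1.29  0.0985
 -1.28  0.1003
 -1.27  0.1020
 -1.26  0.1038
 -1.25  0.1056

€0.92

σ√T = 0.14 × 0.5774 = 0.0808
d₁ = [ln(282/257) + (0.046 − 0.005 + 0.14²/2)·0.3333] / 0.0808 = [0.0928 + 0.0169] / 0.0808 = 1.3580 ≈ 1.36
d₂ = d₁ − σ√T = 1.3580 − 0.0808 = 1.2772 ≈ 1.28
exp(−qT) = exp(−0.005·0.3333) = 0.9983;  exp(−rT) = exp(−0.046·0.3333) = 0.9848
P = 257·0.9848·N(-1.28) − 282·0.9983·N(-1.36) = 257·0.9848·0.1003 − 282·0.9983·0.0869 = 25.3853 − 24.4641 = 0.9211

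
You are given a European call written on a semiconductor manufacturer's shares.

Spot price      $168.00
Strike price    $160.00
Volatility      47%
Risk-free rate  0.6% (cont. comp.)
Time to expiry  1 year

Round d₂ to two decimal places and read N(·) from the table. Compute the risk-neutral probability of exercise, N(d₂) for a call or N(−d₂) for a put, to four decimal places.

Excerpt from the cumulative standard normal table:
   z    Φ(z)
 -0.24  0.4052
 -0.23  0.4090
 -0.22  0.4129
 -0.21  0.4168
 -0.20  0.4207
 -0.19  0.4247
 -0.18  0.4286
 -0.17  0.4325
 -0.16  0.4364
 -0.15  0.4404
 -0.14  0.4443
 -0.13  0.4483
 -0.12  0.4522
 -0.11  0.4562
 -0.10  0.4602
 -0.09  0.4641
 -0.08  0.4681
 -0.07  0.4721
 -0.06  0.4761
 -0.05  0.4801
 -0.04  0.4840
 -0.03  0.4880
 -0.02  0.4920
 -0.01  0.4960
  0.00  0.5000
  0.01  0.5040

0.4522

T = 1;  σ√T = 0.4700
d₁ = [ln(168/160) + (0.006 + ½·0.47²)·1] / (σ√T) = (0.0488 + 0.1164) / 0.4700 = 0.3516 which rounds to 0.35
d₂ = 0.3516 − 0.4700 = -0.1184 which rounds to -0.12
Pr(exercise) under Q = N(d₂) = 0.4522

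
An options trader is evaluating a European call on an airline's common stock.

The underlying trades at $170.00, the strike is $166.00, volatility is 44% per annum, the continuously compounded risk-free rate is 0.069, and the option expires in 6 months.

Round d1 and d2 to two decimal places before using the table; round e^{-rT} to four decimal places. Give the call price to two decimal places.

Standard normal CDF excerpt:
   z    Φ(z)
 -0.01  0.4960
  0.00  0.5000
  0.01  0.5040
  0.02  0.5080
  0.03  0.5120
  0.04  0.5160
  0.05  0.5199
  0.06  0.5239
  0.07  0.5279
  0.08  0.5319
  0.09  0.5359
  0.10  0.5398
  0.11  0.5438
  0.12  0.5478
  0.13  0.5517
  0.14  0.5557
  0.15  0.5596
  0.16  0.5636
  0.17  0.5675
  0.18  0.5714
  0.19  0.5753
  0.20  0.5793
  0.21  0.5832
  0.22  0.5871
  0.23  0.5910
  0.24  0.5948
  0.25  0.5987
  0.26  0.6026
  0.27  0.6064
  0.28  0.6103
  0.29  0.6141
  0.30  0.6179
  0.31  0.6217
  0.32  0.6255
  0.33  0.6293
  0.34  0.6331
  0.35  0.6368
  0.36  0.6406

T = 0.5;  σ√T = 0.3111
d₁ = [ln(170/166) + (0.069 + 0.44²/2)·0.5] / 0.3111 = [0.0238 + 0.0829] / 0.3111 = 0.3430 → 0.34
d₂ = d₁ − σ√T = 0.3430 − 0.3111 = 0.0319 → 0.03
e^(−rT) = e^(−0.069·0.5) = 0.9661
N(d₁) = N(0.34) = 0.6331;  N(d₂) = N(0.03) = 0.5120
C = 170·0.6331 − 166·0.9661·0.5120 = 107.6270 − 82.1108 = 25.5162

$25.52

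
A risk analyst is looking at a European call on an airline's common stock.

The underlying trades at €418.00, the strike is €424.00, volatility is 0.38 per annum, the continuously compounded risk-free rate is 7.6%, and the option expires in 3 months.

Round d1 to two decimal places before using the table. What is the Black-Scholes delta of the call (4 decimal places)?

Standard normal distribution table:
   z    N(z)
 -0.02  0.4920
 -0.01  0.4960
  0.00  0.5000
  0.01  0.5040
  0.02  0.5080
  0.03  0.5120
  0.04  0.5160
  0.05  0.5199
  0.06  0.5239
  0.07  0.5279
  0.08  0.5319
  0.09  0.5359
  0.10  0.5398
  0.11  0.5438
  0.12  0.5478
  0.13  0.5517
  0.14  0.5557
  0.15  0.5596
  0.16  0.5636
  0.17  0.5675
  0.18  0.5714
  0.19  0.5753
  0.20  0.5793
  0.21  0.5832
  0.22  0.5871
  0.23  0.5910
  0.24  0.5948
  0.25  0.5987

0.5478

σ√T = 0.38 × 0.5000 = 0.1900
d₁ = [ln(418/424) + (0.076 + 0.38²/2)·0.25] / 0.1900 = [-0.0143 + 0.0370] / 0.1900 = 0.1200 which rounds to 0.12
N(d₁) = N(0.12) = 0.5478
Δ_call = N(d₁) = 0.5478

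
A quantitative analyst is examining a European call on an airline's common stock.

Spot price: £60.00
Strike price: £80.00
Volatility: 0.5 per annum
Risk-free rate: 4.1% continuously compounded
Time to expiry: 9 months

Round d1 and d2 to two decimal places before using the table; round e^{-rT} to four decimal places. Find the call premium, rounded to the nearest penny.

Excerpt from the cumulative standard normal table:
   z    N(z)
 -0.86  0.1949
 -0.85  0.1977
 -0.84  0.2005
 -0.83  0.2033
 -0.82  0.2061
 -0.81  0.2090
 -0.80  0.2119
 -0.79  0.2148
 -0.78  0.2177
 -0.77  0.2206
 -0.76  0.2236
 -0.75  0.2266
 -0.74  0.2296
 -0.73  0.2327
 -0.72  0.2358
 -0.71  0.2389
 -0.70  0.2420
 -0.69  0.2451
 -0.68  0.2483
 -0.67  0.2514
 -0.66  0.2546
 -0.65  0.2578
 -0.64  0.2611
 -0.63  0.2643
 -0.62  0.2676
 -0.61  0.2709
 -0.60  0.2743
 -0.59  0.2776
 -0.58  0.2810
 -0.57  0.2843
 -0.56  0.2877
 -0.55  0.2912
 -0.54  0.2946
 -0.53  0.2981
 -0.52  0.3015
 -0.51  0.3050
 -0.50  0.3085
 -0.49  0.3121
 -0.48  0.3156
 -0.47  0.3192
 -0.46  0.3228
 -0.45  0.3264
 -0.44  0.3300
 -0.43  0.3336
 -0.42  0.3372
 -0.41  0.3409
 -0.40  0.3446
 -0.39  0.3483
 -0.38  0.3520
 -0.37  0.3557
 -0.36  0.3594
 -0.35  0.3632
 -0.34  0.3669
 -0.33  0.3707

£4.91

σ√T = 0.5·√0.75 = 0.4330
d₁ = [ln(60/80) + (0.041 + ½·0.5²)·0.75] / (σ√T) = (-0.2877 + 0.1245) / 0.4330 = -0.3769 which rounds to -0.38
d₂ = -0.3769 − 0.4330 = -0.8099 which rounds to -0.81
exp(−rT) = exp(−0.041·0.75) = 0.9697
C = 60·N(-0.38) − 80·0.9697·N(-0.81) = 60·0.3520 − 80·0.9697·0.2090 = 21.1200 − 16.2134 = 4.9066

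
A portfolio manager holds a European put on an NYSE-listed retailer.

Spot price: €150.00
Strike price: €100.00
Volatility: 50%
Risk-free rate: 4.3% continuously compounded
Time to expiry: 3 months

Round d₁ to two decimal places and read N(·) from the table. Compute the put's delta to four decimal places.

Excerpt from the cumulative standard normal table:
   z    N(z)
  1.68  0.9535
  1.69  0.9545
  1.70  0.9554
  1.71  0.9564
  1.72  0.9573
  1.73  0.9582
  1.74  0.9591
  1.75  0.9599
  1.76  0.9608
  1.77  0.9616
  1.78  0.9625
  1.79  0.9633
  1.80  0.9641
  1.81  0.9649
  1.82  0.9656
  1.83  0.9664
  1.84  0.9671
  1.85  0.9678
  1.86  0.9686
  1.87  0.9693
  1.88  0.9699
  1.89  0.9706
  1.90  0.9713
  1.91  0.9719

-0.0367

T = 0.25;  σ√T = 0.2500
d₁ = [ln(150/100) + (0.043 + 0.5²/2)·0.25] / 0.2500 = [0.4055 + 0.0420] / 0.2500 = 1.7899 → 1.79
N(d₁) = N(1.79) = 0.9633
Δ_put = N(d₁) − 1 = 0.9633 − 1 = -0.0367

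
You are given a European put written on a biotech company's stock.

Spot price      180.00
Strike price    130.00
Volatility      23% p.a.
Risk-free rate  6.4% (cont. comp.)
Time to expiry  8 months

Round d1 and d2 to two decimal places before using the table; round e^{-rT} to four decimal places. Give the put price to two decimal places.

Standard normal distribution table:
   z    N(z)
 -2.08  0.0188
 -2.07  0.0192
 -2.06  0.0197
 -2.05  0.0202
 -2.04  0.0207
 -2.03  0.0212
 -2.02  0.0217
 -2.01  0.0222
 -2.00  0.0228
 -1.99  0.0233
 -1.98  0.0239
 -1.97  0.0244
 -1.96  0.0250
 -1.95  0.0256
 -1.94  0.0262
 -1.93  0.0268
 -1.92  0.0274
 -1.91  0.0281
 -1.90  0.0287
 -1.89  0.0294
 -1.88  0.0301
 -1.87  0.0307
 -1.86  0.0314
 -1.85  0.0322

σ√T = 0.23·√0.6667 = 0.1878
d₁ = [ln(180/130) + (0.064 + ½·0.23²)·0.6667] / (σ√T) = (0.3254 + 0.0603) / 0.1878 = 2.0540 → 2.05
d₂ = 2.0540 − 0.1878 = 1.8662 → 1.87
e^(−rT) = e^(−0.064·0.6667) = 0.9582
N(−d₂) = N(-1.87) = 0.0307;  N(−d₁) = N(-2.05) = 0.0202
P = 130·0.9582·0.0307 − 180·0.0202 = 3.8242 − 3.6360 = 0.1882

0.19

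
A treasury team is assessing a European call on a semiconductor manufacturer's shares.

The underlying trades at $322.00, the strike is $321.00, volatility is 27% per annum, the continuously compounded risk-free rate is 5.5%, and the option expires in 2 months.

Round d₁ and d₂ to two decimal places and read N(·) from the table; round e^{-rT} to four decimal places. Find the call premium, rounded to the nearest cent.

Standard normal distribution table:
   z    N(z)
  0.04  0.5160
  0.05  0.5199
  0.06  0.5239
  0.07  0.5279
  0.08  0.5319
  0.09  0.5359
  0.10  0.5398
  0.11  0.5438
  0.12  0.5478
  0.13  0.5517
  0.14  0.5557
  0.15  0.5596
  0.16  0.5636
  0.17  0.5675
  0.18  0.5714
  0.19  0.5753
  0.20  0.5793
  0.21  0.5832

σ√T = 0.27·√0.1667 = 0.1102
ln(S/K) + (r + σ²/2)T = ln(322/321) + (0.055 + 0.27²/2)·0.1667 = 0.0031 + 0.0152 = 0.0184
d₁ = 0.0184 / 0.1102 = 0.1665 → 0.17
d₂ = d₁ − σ√T = 0.1665 − 0.1102 = 0.0563 → 0.06
e^(−rT) = e^(−0.055·0.1667) = 0.9909
N(d₁) = N(0.17) = 0.5675;  N(d₂) = N(0.06) = 0.5239
C = 322·0.5675 − 321·0.9909·0.5239 = 182.7350 − 166.6415 = 16.0935

$16.09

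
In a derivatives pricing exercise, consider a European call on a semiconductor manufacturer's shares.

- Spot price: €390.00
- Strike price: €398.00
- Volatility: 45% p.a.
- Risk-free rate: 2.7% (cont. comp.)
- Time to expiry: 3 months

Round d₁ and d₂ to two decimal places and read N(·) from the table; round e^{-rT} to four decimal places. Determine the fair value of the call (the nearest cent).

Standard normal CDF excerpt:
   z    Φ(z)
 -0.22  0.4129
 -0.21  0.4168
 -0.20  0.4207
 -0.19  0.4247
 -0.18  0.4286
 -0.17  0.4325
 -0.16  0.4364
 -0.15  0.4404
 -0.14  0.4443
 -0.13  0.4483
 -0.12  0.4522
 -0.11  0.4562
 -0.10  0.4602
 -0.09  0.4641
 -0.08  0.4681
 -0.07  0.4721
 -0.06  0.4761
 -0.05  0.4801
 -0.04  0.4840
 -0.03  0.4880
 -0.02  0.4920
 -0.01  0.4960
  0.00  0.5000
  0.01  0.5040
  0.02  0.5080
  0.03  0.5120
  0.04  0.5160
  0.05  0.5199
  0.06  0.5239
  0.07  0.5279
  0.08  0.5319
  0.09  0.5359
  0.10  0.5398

€31.78

T = 0.25;  σ√T = 0.2250
d₁ = [ln(390/398) + (0.027 + 0.45²/2)·0.25] / 0.2250 = [-0.0203 + 0.0321] / 0.2250 = 0.0523 ≈ 0.05
d₂ = d₁ − σ√T = 0.0523 − 0.2250 = -0.1727 ≈ -0.17
e^(−rT) = e^(−0.027·0.25) = 0.9933
N(d₁) = N(0.05) = 0.5199;  N(d₂) = N(-0.17) = 0.4325
C = 390·0.5199 − 398·0.9933·0.4325 = 202.7610 − 170.9817 = 31.7793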